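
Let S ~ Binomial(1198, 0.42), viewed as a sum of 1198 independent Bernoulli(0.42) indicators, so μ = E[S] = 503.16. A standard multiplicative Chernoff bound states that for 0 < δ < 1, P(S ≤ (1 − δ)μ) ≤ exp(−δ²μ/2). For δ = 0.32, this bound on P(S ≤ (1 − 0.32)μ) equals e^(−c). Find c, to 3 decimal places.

c = δ²μ/2 = 0.32²·503.16/2 = 25.7618.

25.762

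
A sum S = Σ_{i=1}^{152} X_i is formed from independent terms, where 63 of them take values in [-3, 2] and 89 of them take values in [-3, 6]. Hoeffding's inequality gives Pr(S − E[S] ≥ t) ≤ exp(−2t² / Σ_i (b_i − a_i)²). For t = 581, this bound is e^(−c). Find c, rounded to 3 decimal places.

76.858

Σ(b_i − a_i)² = 63·5² + 89·9² = 8784.
c = 2t² / 8784 = 2·581² / 8784 = 76.8582.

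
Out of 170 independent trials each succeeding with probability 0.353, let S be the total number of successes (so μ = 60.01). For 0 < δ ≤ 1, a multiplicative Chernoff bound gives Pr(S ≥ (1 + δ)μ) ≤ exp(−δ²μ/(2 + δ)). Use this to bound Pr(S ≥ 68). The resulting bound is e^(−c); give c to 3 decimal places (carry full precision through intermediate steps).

0.499

Write 68 = (1 + δ)μ, so δ = 68/60.01 − 1 = 0.1331445…
Then the exponent is δ²μ/(2 + δ) = (68 − μ)² / (μ·(2 + δ)) = 0.498712.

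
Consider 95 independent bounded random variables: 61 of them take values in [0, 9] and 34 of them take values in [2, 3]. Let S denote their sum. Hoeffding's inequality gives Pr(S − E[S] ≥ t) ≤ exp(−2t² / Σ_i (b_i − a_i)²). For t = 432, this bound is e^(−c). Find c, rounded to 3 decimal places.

Σ(b_i − a_i)² = 61·9² + 34·1² = 4975.
c = 2t² / 4975 = 2·432² / 4975 = 75.0247.

75.025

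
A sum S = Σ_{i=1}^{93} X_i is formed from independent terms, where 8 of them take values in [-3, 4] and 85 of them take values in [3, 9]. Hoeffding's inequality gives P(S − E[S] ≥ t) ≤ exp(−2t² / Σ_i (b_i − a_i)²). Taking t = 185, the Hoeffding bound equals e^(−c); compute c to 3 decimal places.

Σ(b_i − a_i)² = 8·7² + 85·6² = 3452.
c = 2t² / 3452 = 2·185² / 3452 = 19.8291.

19.829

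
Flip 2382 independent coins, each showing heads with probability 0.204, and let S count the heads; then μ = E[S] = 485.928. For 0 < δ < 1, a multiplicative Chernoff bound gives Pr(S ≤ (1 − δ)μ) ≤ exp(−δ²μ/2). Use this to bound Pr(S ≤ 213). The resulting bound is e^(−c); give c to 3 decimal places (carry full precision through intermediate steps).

Write 213 = (1 − δ)μ, so δ = 1 − 213/485.928 = 0.5616635…
Then the exponent is δ²μ/2 = (μ − 213)²/(2μ) = 76.646842.

76.647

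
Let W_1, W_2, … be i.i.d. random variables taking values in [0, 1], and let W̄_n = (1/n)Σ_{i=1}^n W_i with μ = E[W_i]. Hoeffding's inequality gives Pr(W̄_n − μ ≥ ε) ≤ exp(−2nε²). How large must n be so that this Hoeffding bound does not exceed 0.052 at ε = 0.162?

57

Require exp(−2nε²) ≤ 0.052, i.e. 2nε² ≥ ln(1/0.052) = 2.956512.
So n ≥ 2.956512 / (2·0.162²) = 56.327.
The smallest integer n is 57.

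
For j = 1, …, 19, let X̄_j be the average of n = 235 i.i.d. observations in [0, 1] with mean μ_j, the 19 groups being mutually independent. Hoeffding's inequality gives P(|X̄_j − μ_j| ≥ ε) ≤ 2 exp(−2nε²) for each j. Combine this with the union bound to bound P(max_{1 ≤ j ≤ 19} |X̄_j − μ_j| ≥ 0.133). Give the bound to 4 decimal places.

0.0093

Per-experiment Hoeffding bound: 2·exp(−2·235·0.133²) = 2·exp(−8.31383) = 0.00049021.
Union bound over 19 events: 19·0.00049021 = 0.00931.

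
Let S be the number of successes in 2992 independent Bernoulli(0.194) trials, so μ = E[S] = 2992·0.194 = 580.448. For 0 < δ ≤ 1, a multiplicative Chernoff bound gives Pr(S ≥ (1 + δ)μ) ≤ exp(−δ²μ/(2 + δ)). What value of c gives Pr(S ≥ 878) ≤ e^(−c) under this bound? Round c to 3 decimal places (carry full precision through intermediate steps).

60.706

Write 878 = (1 + δ)μ, so δ = 878/580.448 − 1 = 0.5126247…
Then the exponent is δ²μ/(2 + δ) = (878 − μ)² / (μ·(2 + δ)) = 60.706445.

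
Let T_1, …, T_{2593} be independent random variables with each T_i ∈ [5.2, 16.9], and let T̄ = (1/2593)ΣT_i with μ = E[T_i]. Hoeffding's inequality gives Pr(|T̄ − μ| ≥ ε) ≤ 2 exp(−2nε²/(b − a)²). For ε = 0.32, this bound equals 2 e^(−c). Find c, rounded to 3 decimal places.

c = 2nε²/(b − a)² = 2·2593·0.32² / 11.7² = 3.8794.

3.879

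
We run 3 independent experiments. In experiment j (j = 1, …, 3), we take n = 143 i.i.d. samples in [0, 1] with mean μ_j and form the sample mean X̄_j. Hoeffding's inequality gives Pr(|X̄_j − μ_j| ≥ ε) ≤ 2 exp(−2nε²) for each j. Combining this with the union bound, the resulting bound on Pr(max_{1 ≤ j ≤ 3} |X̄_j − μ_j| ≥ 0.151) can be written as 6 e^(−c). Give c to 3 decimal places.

6.521

Union bound over the 3 events: Pr(max_{1 ≤ j ≤ 3} |X̄_j − μ_j| ≥ 0.151) ≤ 3·2·exp(−2nε²) = 6 exp(−2·143·0.151²).
So c = 2·143·0.151² = 6.5211.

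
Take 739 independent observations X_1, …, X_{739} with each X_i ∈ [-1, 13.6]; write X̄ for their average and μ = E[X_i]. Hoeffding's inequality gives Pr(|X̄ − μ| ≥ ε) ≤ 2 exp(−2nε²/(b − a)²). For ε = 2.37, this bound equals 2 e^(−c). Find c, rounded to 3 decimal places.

c = 2nε²/(b − a)² = 2·739·2.37² / 14.6² = 38.9462.

38.946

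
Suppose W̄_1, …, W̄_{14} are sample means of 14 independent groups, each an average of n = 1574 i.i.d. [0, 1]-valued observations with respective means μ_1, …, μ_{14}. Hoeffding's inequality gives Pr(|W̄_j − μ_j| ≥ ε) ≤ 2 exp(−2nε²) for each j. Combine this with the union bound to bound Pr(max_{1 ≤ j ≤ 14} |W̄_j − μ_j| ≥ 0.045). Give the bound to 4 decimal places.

0.0477

Per-experiment Hoeffding bound: 2·exp(−2·1574·0.045²) = 2·exp(−6.37470) = 0.0034083.
Union bound over 14 events: 14·0.0034083 = 0.04772.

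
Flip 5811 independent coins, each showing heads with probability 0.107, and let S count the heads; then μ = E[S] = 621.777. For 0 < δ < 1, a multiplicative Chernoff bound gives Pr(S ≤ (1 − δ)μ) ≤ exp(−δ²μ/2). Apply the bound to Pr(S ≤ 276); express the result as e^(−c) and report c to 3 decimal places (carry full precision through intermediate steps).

Write 276 = (1 − δ)μ, so δ = 1 − 276/621.777 = 0.556111…
Then the exponent is δ²μ/2 = (μ − 276)²/(2μ) = 96.145188.

96.145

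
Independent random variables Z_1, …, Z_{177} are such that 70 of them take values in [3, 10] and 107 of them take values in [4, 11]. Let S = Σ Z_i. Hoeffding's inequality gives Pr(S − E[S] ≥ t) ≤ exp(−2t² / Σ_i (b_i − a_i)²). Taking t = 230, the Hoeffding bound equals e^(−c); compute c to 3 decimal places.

12.199

Σ(b_i − a_i)² = 70·7² + 107·7² = 8673.
c = 2t² / 8673 = 2·230² / 8673 = 12.1988.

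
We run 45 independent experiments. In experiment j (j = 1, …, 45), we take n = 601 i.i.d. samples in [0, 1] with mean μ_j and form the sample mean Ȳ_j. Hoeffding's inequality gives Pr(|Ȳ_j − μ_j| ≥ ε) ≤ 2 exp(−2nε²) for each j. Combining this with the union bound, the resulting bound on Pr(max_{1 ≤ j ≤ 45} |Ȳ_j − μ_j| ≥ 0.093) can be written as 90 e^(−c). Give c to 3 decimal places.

10.396

Union bound over the 45 events: Pr(max_{1 ≤ j ≤ 45} |Ȳ_j − μ_j| ≥ 0.093) ≤ 45·2·exp(−2nε²) = 90 exp(−2·601·0.093²).
So c = 2·601·0.093² = 10.3961.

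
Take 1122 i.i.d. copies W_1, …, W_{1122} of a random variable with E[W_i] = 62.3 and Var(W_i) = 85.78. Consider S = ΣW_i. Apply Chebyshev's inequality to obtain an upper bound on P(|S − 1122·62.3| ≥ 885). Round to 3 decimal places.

0.123

Var(S) = n·Var(W_i) = 1122·85.78 = 96245.16.
Chebyshev: P(|S − 1122·62.3| ≥ 885) ≤ Var(S)/885² = 96245.16/783225 = 0.1229.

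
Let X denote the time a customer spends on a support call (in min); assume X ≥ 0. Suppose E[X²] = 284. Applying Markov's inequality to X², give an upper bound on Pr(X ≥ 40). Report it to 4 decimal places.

Since X ≥ 0, the event {X ≥ 40} is the same as {X² ≥ 1600}.
Markov's inequality applied to X² gives Pr(X² ≥ 1600) ≤ E[X²]/1600 = 284/1600 = 0.1775.

0.1775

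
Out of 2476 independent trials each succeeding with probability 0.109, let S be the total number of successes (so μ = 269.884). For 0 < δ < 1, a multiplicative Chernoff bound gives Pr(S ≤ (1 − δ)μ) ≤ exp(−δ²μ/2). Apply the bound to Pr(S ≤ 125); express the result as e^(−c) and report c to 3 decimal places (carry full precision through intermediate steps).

38.890

Write 125 = (1 − δ)μ, so δ = 1 − 125/269.884 = 0.536838…
Then the exponent is δ²μ/2 = (μ − 125)²/(2μ) = 38.889622.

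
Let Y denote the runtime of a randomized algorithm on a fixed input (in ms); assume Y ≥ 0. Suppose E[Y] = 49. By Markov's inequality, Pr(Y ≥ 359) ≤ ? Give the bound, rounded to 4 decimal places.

0.1365

Markov's inequality: for a non-negative random variable, Pr(Y ≥ a) ≤ E[Y]/a.
Here E[Y] = 49 and a = 359, so the bound is 49/359 = 0.1365.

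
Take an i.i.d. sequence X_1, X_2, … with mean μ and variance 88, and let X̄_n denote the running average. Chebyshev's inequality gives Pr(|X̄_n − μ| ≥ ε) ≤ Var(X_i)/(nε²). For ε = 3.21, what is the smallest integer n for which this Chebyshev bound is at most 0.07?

Require 88/(n·3.21²) ≤ 0.07, i.e. n ≥ 88/(0.07·3.21²) = 122.004.
The smallest integer n is 123.

123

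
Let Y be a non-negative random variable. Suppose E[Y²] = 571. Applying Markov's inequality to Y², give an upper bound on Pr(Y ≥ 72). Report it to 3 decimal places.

Since Y ≥ 0, the event {Y ≥ 72} is the same as {Y² ≥ 5184}.
Markov's inequality applied to Y² gives Pr(Y² ≥ 5184) ≤ E[Y²]/5184 = 571/5184 = 0.1101.

0.110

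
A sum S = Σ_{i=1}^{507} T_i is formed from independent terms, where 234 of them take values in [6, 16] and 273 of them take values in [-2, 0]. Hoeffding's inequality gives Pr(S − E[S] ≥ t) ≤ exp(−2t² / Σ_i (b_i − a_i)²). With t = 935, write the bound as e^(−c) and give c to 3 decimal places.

71.389

Σ(b_i − a_i)² = 234·10² + 273·2² = 24492.
c = 2t² / 24492 = 2·935² / 24492 = 71.3886.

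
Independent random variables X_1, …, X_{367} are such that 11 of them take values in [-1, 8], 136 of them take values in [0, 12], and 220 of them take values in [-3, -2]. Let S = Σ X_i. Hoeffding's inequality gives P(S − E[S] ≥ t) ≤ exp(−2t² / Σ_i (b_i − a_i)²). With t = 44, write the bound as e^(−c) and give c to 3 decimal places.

Σ(b_i − a_i)² = 11·9² + 136·12² + 220·1² = 20695.
c = 2t² / 20695 = 2·44² / 20695 = 0.1871.

0.187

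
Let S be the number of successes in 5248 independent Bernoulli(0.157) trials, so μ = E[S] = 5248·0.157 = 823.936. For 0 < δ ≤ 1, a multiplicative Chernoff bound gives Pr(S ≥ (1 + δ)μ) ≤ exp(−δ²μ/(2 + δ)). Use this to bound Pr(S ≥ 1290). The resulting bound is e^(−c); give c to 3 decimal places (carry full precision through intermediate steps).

102.754

Write 1290 = (1 + δ)μ, so δ = 1290/823.936 − 1 = 0.5656556…
Then the exponent is δ²μ/(2 + δ) = (1290 − μ)² / (μ·(2 + δ)) = 102.754129.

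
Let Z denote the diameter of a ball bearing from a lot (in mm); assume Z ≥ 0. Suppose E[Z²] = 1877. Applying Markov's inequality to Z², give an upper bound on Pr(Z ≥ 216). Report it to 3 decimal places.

0.040

Since Z ≥ 0, the event {Z ≥ 216} is the same as {Z² ≥ 46656}.
Markov's inequality applied to Z² gives Pr(Z² ≥ 46656) ≤ E[Z²]/46656 = 1877/46656 = 0.0402.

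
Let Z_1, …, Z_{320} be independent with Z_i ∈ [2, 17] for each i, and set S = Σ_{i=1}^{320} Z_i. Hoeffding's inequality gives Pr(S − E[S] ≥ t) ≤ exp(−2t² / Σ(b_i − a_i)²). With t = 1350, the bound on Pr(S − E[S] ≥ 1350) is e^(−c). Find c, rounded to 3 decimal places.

Σ(b_i − a_i)² = 320·(15)² = 72000.
c = 2t²/72000 = 2·1350²/72000 = 50.6250.

50.625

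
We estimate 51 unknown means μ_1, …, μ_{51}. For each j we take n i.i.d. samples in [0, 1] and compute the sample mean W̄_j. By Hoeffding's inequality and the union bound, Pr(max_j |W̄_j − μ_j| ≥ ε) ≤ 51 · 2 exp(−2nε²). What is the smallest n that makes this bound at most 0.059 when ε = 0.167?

Need 2·51·exp(−2nε²) ≤ 0.059, i.e. exp(−2nε²) ≤ 0.059/102.
So 2nε² ≥ ln(102/0.059) = 7.455191.
Hence n ≥ 7.455191/(2·0.167²) = 133.658.
The smallest integer n is 134.

134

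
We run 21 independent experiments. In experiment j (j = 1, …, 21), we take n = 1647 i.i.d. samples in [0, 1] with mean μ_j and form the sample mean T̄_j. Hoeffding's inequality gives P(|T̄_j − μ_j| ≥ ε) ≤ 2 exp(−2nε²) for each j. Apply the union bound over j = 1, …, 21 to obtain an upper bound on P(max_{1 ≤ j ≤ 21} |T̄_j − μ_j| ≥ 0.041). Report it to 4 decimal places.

Per-experiment Hoeffding bound: 2·exp(−2·1647·0.041²) = 2·exp(−5.53721) = 0.007875.
Union bound over 21 events: 21·0.007875 = 0.16537.

0.1654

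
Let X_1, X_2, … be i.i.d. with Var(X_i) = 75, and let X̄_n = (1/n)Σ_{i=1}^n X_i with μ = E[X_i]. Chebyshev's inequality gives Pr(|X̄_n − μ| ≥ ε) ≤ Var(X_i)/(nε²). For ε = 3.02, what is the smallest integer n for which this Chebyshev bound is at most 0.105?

Require 75/(n·3.02²) ≤ 0.105, i.e. n ≥ 75/(0.105·3.02²) = 78.317.
The smallest integer n is 79.

79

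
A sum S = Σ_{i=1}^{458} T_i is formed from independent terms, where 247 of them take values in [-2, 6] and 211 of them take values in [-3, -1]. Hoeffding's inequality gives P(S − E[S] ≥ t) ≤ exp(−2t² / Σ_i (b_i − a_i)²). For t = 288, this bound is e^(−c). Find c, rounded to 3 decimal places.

Σ(b_i − a_i)² = 247·8² + 211·2² = 16652.
c = 2t² / 16652 = 2·288² / 16652 = 9.9620.

9.962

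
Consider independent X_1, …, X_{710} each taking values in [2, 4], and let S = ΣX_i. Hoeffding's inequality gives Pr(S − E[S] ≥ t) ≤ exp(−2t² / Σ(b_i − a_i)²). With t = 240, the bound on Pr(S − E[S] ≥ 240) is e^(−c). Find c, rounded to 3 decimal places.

40.563

Σ(b_i − a_i)² = 710·(2)² = 2840.
c = 2t²/2840 = 2·240²/2840 = 40.5634.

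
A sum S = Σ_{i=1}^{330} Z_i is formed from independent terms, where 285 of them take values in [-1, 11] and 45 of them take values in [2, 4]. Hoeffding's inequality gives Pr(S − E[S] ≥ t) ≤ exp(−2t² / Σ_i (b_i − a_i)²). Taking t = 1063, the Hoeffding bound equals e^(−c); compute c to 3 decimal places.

Σ(b_i − a_i)² = 285·12² + 45·2² = 41220.
c = 2t² / 41220 = 2·1063² / 41220 = 54.8262.

54.826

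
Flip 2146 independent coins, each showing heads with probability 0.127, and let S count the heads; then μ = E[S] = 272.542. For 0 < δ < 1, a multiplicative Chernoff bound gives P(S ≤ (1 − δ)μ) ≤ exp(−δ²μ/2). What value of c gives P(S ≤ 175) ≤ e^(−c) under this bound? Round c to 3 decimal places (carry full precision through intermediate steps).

Write 175 = (1 − δ)μ, so δ = 1 − 175/272.542 = 0.3578971…
Then the exponent is δ²μ/2 = (μ − 175)²/(2μ) = 17.455001.

17.455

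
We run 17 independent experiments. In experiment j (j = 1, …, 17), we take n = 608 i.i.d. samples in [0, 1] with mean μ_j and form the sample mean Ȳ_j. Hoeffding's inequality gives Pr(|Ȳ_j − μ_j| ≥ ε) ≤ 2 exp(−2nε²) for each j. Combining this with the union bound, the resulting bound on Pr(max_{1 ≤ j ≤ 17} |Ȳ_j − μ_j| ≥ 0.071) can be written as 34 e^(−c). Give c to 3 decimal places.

6.130

Union bound over the 17 events: Pr(max_{1 ≤ j ≤ 17} |Ȳ_j − μ_j| ≥ 0.071) ≤ 17·2·exp(−2nε²) = 34 exp(−2·608·0.071²).
So c = 2·608·0.071² = 6.1299.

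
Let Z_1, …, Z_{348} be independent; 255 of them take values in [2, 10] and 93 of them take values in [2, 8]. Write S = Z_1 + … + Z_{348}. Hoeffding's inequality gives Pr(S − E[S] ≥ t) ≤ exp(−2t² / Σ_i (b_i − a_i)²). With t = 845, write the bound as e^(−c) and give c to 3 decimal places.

Σ(b_i − a_i)² = 255·8² + 93·6² = 19668.
c = 2t² / 19668 = 2·845² / 19668 = 72.6078.

72.608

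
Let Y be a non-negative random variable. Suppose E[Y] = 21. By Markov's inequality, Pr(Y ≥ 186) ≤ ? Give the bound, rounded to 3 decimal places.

Markov's inequality: for a non-negative random variable, Pr(Y ≥ a) ≤ E[Y]/a.
Here E[Y] = 21 and a = 186, so the bound is 21/186 = 0.1129.

0.113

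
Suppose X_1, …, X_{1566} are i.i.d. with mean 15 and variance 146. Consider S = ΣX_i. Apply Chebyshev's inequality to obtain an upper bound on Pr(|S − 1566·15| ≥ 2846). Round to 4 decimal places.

Var(S) = n·Var(X_i) = 1566·146 = 228636.
Chebyshev: Pr(|S − 1566·15| ≥ 2846) ≤ Var(S)/2846² = 228636/8099716 = 0.0282.

0.0282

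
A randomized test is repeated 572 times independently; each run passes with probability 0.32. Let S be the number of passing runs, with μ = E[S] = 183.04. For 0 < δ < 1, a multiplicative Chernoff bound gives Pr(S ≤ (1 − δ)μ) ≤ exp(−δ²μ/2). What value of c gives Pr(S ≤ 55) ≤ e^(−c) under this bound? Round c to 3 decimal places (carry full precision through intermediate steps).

44.783

Write 55 = (1 − δ)μ, so δ = 1 − 55/183.04 = 0.6995192…
Then the exponent is δ²μ/2 = (μ − 55)²/(2μ) = 44.783221.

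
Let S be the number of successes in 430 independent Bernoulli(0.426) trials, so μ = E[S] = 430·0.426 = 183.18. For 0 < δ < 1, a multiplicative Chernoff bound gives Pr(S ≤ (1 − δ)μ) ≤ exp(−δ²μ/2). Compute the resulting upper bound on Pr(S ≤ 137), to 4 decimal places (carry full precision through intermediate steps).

0.0030

Write 137 = (1 − δ)μ, so δ = 1 − 137/183.18 = 0.2521018…
Then the exponent is δ²μ/2 = (μ − 137)²/(2μ) = 5.821030.
Bound = exp(−5.821030) = 0.00296.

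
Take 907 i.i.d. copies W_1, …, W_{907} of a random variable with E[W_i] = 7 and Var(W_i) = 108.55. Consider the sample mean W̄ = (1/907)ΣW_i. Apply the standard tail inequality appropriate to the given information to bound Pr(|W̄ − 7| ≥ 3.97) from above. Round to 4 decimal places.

0.0076

With mean and variance of each term known, Chebyshev's inequality bounds the deviation of the sum (or sample mean).
Var(W̄) = Var(W_i)/n = 108.55/907 = 0.11968.
Chebyshev: Pr(|W̄ − 7| ≥ 3.97) ≤ Var(W̄)/(3.97)² = 108.55/(907·3.97²) = 0.0076.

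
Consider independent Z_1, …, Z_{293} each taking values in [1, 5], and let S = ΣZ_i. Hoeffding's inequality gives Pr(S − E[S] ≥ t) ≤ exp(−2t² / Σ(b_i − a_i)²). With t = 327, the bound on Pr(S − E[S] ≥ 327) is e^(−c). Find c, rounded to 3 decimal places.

Σ(b_i − a_i)² = 293·(4)² = 4688.
c = 2t²/4688 = 2·327²/4688 = 45.6182.

45.618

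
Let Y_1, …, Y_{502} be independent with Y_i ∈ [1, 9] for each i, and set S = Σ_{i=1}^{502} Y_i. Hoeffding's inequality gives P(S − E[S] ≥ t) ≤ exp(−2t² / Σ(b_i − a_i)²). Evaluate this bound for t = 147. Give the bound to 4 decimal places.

Σ(b_i − a_i)² = 502·(8)² = 32128.
Exponent = 2·147²/32128 = 1.3452.
Bound = exp(−1.3452) = 0.26049.

0.2605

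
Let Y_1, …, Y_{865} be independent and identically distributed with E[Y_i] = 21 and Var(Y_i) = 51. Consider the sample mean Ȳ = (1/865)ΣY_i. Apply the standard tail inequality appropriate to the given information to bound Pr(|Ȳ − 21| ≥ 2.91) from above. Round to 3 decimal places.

With mean and variance of each term known, Chebyshev's inequality bounds the deviation of the sum (or sample mean).
Var(Ȳ) = Var(Y_i)/n = 51/865 = 0.05896.
Chebyshev: Pr(|Ȳ − 21| ≥ 2.91) ≤ Var(Ȳ)/(2.91)² = 51/(865·2.91²) = 0.0070.

0.007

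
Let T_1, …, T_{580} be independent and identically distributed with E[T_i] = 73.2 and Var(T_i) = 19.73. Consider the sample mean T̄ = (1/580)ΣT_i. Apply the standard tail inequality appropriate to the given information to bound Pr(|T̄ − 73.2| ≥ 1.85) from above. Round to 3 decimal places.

0.010

With mean and variance of each term known, Chebyshev's inequality bounds the deviation of the sum (or sample mean).
Var(T̄) = Var(T_i)/n = 19.73/580 = 0.034017.
Chebyshev: Pr(|T̄ − 73.2| ≥ 1.85) ≤ Var(T̄)/(1.85)² = 19.73/(580·1.85²) = 0.0099.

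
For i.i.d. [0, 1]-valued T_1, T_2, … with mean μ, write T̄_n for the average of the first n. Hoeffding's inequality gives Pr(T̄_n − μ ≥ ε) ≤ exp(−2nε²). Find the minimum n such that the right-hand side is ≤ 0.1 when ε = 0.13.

69

Require exp(−2nε²) ≤ 0.1, i.e. 2nε² ≥ ln(1/0.1) = 2.302585.
So n ≥ 2.302585 / (2·0.13²) = 68.124.
The smallest integer n is 69.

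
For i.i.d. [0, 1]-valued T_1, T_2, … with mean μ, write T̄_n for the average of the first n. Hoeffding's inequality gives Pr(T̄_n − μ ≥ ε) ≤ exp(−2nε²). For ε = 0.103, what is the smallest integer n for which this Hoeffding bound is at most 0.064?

130

Require exp(−2nε²) ≤ 0.064, i.e. 2nε² ≥ ln(1/0.064) = 2.748872.
So n ≥ 2.748872 / (2·0.103²) = 129.554.
The smallest integer n is 130.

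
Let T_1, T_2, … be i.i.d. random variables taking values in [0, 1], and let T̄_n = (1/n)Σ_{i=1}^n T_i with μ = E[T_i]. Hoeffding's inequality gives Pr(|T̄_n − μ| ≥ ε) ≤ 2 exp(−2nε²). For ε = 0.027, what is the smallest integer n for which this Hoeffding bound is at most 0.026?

2979

Require 2·exp(−2nε²) ≤ 0.026, i.e. 2nε² ≥ ln(2/0.026) = 4.342806.
So n ≥ 4.342806 / (2·0.027²) = 2978.605.
The smallest integer n is 2979.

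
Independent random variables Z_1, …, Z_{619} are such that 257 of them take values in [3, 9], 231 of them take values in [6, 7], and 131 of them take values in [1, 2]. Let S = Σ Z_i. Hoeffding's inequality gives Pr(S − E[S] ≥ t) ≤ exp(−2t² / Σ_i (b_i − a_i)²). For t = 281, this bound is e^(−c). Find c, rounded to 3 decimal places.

Σ(b_i − a_i)² = 257·6² + 231·1² + 131·1² = 9614.
c = 2t² / 9614 = 2·281² / 9614 = 16.4263.

16.426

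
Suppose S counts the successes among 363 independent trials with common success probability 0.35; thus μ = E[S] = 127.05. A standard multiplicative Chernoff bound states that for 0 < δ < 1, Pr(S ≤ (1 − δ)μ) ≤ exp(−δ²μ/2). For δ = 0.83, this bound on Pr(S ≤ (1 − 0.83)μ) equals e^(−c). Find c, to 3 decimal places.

c = δ²μ/2 = 0.83²·127.05/2 = 43.7624.

43.762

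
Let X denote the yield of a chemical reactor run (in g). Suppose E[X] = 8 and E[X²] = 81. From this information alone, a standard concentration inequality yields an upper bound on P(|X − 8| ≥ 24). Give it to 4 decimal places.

0.0295

The first two moments determine the variance, so Chebyshev's inequality is the sharpest standard bound available.
Var(X) = E[X²] − (E[X])² = 81 − 64 = 17.
Chebyshev's inequality: P(|X − μ| ≥ t) ≤ Var(X)/t² = 17/576 = 0.0295.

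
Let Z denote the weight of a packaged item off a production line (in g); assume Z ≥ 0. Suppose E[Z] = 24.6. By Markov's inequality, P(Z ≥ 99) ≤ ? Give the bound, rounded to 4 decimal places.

0.2485

Markov's inequality: for a non-negative random variable, P(Z ≥ a) ≤ E[Z]/a.
Here E[Z] = 24.6 and a = 99, so the bound is 24.6/99 = 0.2485.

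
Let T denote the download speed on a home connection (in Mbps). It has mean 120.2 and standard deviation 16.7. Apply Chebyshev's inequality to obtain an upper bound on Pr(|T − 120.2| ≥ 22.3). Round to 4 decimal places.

Chebyshev: Pr(|T − μ| ≥ t) ≤ Var(T)/t².
Var(T) = σ² = 16.7² = 278.89.
Bound = 278.89 / 497.29 = 0.5608.

0.5608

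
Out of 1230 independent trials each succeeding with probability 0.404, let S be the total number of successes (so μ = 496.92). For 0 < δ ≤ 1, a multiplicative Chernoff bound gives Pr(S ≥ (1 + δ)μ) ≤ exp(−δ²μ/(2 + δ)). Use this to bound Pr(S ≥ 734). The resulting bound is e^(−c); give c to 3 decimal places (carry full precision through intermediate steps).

Write 734 = (1 + δ)μ, so δ = 734/496.92 − 1 = 0.4770989…
Then the exponent is δ²μ/(2 + δ) = (734 − μ)² / (μ·(2 + δ)) = 45.662534.

45.663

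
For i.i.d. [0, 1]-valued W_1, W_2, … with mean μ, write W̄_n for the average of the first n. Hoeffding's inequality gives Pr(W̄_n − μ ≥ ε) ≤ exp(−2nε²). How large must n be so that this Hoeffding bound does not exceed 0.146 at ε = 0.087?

Require exp(−2nε²) ≤ 0.146, i.e. 2nε² ≥ ln(1/0.146) = 1.924149.
So n ≥ 1.924149 / (2·0.087²) = 127.107.
The smallest integer n is 128.

128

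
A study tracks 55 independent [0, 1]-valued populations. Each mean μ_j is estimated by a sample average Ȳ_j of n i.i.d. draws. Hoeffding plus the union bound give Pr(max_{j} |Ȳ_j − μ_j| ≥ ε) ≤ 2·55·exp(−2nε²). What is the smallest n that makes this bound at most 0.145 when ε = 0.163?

Need 2·55·exp(−2nε²) ≤ 0.145, i.e. exp(−2nε²) ≤ 0.145/110.
So 2nε² ≥ ln(110/0.145) = 6.631502.
Hence n ≥ 6.631502/(2·0.163²) = 124.798.
The smallest integer n is 125.

125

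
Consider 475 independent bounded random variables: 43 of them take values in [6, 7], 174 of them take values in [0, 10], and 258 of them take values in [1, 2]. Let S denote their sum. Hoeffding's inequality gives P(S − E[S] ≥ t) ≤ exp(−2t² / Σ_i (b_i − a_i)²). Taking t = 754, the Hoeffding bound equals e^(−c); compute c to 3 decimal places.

Σ(b_i − a_i)² = 43·1² + 174·10² + 258·1² = 17701.
c = 2t² / 17701 = 2·754² / 17701 = 64.2355.

64.235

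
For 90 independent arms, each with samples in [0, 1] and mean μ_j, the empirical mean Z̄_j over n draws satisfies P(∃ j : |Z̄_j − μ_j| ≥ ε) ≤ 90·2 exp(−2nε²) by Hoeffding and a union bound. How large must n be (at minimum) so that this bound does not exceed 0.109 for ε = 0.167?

Need 2·90·exp(−2nε²) ≤ 0.109, i.e. exp(−2nε²) ≤ 0.109/180.
So 2nε² ≥ ln(180/0.109) = 7.409364.
Hence n ≥ 7.409364/(2·0.167²) = 132.837.
The smallest integer n is 133.

133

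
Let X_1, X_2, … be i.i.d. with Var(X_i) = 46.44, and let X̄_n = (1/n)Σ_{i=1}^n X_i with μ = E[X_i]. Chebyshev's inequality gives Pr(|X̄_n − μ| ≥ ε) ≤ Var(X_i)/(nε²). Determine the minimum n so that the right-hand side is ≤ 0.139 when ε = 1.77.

107

Require 46.44/(n·1.77²) ≤ 0.139, i.e. n ≥ 46.44/(0.139·1.77²) = 106.643.
The smallest integer n is 107.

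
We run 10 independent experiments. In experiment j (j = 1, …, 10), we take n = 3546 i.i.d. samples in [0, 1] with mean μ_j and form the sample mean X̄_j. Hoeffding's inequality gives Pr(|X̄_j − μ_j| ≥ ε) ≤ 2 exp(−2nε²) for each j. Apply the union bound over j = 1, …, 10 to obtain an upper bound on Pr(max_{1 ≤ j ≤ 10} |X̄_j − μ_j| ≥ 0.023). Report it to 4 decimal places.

0.4696

Per-experiment Hoeffding bound: 2·exp(−2·3546·0.023²) = 2·exp(−3.75167) = 0.046957.
Union bound over 10 events: 10·0.046957 = 0.46957.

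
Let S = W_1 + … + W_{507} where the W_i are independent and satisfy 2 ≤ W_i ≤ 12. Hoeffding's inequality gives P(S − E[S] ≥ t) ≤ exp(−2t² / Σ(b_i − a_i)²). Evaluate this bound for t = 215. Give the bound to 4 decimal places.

Σ(b_i − a_i)² = 507·(10)² = 50700.
Exponent = 2·215²/50700 = 1.8235.
Bound = exp(−1.8235) = 0.16146.

0.1615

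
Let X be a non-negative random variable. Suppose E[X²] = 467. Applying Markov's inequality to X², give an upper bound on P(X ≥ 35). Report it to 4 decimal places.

Since X ≥ 0, the event {X ≥ 35} is the same as {X² ≥ 1225}.
Markov's inequality applied to X² gives P(X² ≥ 1225) ≤ E[X²]/1225 = 467/1225 = 0.3812.

0.3812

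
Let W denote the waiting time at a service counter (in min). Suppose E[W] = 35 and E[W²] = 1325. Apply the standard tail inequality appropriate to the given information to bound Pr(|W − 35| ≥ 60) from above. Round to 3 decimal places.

The first two moments determine the variance, so Chebyshev's inequality is the sharpest standard bound available.
Var(W) = E[W²] − (E[W])² = 1325 − 1225 = 100.
Chebyshev's inequality: Pr(|W − μ| ≥ t) ≤ Var(W)/t² = 100/3600 = 0.0278.

0.028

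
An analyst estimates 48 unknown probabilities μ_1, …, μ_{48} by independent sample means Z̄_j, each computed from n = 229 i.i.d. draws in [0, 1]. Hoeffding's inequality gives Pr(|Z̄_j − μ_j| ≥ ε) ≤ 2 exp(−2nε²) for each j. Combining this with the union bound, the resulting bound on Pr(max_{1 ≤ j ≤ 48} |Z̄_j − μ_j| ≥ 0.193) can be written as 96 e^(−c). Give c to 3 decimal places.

17.060

Union bound over the 48 events: Pr(max_{1 ≤ j ≤ 48} |Z̄_j − μ_j| ≥ 0.193) ≤ 48·2·exp(−2nε²) = 96 exp(−2·229·0.193²).
So c = 2·229·0.193² = 17.0600.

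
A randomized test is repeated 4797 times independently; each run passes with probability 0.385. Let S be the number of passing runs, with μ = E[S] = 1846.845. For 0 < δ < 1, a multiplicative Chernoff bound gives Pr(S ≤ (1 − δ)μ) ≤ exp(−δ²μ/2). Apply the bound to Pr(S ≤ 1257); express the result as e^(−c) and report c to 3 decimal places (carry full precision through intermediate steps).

94.192

Write 1257 = (1 − δ)μ, so δ = 1 − 1257/1846.845 = 0.3193798…
Then the exponent is δ²μ/2 = (μ − 1257)²/(2μ) = 94.192291.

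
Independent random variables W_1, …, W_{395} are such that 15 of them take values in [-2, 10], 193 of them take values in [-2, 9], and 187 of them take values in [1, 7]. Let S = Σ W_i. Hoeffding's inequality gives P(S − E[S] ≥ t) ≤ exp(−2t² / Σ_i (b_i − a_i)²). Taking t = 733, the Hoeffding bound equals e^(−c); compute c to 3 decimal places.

Σ(b_i − a_i)² = 15·12² + 193·11² + 187·6² = 32245.
c = 2t² / 32245 = 2·733² / 32245 = 33.3254.

33.325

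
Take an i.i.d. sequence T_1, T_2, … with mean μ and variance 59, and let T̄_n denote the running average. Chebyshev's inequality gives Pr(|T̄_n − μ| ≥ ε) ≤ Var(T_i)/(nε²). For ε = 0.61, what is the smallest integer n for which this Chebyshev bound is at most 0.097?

1635

Require 59/(n·0.61²) ≤ 0.097, i.e. n ≥ 59/(0.097·0.61²) = 1634.634.
The smallest integer n is 1635.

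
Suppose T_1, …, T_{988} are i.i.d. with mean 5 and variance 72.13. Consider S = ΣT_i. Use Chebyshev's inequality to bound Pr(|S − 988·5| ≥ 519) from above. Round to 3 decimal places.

Var(S) = n·Var(T_i) = 988·72.13 = 71264.44.
Chebyshev: Pr(|S − 988·5| ≥ 519) ≤ Var(S)/519² = 71264.44/269361 = 0.2646.

0.265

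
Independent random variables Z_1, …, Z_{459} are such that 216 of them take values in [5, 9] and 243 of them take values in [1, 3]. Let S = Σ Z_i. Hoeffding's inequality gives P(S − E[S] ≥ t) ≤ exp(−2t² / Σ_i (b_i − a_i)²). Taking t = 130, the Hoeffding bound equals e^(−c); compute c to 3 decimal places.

7.633

Σ(b_i − a_i)² = 216·4² + 243·2² = 4428.
c = 2t² / 4428 = 2·130² / 4428 = 7.6332.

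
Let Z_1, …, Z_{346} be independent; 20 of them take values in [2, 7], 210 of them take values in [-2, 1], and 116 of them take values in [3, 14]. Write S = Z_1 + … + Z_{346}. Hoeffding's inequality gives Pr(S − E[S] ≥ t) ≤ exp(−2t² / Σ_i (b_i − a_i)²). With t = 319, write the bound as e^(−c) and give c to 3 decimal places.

12.390

Σ(b_i − a_i)² = 20·5² + 210·3² + 116·11² = 16426.
c = 2t² / 16426 = 2·319² / 16426 = 12.3902.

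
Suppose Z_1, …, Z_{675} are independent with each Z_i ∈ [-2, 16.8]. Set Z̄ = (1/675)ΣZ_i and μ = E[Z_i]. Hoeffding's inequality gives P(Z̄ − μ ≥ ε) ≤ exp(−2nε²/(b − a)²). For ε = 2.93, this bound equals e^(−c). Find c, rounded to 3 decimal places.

32.791

c = 2nε²/(b − a)² = 2·675·2.93² / 18.8² = 32.7909.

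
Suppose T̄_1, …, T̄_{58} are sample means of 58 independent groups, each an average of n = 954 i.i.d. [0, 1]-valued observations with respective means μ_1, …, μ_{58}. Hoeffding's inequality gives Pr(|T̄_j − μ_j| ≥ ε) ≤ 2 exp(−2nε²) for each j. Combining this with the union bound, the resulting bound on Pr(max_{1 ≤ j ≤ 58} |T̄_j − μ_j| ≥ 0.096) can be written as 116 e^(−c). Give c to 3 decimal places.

Union bound over the 58 events: Pr(max_{1 ≤ j ≤ 58} |T̄_j − μ_j| ≥ 0.096) ≤ 58·2·exp(−2nε²) = 116 exp(−2·954·0.096²).
So c = 2·954·0.096² = 17.5841.

17.584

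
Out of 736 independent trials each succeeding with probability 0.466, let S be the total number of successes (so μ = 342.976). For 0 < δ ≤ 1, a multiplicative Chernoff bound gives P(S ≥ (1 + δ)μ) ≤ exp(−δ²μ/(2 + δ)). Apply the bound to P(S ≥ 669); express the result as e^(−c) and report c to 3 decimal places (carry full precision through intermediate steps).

105.034

Write 669 = (1 + δ)μ, so δ = 669/342.976 − 1 = 0.9505738…
Then the exponent is δ²μ/(2 + δ) = (669 − μ)² / (μ·(2 + δ)) = 105.033764.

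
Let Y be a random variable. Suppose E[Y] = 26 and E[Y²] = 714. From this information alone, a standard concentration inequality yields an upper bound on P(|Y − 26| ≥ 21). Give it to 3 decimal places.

0.086

The first two moments determine the variance, so Chebyshev's inequality is the sharpest standard bound available.
Var(Y) = E[Y²] − (E[Y])² = 714 − 676 = 38.
Chebyshev's inequality: P(|Y − μ| ≥ t) ≤ Var(Y)/t² = 38/441 = 0.0862.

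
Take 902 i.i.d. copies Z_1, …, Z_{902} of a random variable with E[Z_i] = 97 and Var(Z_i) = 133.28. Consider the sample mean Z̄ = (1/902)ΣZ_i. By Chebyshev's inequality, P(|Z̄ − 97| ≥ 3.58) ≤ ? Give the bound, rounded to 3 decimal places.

0.012

Var(Z̄) = Var(Z_i)/n = 133.28/902 = 0.14776.
Chebyshev: P(|Z̄ − 97| ≥ 3.58) ≤ Var(Z̄)/(3.58)² = 133.28/(902·3.58²) = 0.0115.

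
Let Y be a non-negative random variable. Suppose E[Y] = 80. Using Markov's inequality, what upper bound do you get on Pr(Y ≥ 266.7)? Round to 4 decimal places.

0.3000

Markov's inequality: for a non-negative random variable, Pr(Y ≥ a) ≤ E[Y]/a.
Here E[Y] = 80 and a = 266.7, so the bound is 80/266.7 = 0.3000.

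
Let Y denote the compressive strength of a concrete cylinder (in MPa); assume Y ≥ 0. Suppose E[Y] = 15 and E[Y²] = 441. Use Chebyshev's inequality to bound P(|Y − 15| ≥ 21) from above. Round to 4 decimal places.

Var(Y) = E[Y²] − (E[Y])² = 441 − 225 = 216.
Chebyshev's inequality: P(|Y − μ| ≥ t) ≤ Var(Y)/t² = 216/441 = 0.4898.

0.4898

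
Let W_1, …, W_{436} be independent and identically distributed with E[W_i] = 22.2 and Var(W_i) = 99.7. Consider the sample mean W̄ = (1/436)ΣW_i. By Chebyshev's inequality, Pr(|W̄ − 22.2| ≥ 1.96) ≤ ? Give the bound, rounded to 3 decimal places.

0.060

Var(W̄) = Var(W_i)/n = 99.7/436 = 0.22867.
Chebyshev: Pr(|W̄ − 22.2| ≥ 1.96) ≤ Var(W̄)/(1.96)² = 99.7/(436·1.96²) = 0.0595.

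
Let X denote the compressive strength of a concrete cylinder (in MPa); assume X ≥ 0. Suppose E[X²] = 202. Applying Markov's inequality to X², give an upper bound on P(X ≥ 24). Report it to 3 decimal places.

0.351

Since X ≥ 0, the event {X ≥ 24} is the same as {X² ≥ 576}.
Markov's inequality applied to X² gives P(X² ≥ 576) ≤ E[X²]/576 = 202/576 = 0.3507.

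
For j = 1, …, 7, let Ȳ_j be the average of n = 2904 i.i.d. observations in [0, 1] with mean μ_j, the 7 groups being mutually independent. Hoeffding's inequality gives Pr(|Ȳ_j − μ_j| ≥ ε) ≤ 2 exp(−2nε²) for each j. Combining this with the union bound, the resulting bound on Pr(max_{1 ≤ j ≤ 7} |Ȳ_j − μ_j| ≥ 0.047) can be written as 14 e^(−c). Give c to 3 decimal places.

12.830

Union bound over the 7 events: Pr(max_{1 ≤ j ≤ 7} |Ȳ_j − μ_j| ≥ 0.047) ≤ 7·2·exp(−2nε²) = 14 exp(−2·2904·0.047²).
So c = 2·2904·0.047² = 12.8299.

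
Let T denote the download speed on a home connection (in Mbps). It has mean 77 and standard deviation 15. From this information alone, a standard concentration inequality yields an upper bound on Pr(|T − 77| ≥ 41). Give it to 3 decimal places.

Mean and variance are known, so Chebyshev's inequality applies.
Chebyshev: Pr(|T − μ| ≥ t) ≤ Var(T)/t².
Var(T) = σ² = 15² = 225.
Bound = 225 / 1681 = 0.1338.

0.134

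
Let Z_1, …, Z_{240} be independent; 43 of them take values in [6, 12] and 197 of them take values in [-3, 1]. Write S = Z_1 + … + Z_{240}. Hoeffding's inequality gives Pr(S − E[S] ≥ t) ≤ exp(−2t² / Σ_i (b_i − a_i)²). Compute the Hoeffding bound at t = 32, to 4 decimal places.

Σ(b_i − a_i)² = 43·6² + 197·4² = 4700.
Exponent = 2·32² / 4700 = 0.43574.
Bound = exp(−0.43574) = 0.64678.

0.6468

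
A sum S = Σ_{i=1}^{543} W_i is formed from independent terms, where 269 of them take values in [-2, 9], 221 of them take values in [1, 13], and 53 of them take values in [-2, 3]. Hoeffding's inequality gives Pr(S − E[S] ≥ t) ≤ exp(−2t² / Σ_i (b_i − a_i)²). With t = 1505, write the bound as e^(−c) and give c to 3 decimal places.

68.953

Σ(b_i − a_i)² = 269·11² + 221·12² + 53·5² = 65698.
c = 2t² / 65698 = 2·1505² / 65698 = 68.9526.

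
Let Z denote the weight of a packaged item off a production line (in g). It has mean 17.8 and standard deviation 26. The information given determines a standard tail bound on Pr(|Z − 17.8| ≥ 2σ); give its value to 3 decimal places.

0.250

Mean and variance are known, so Chebyshev's inequality applies.
Chebyshev: Pr(|Z − μ| ≥ t) ≤ Var(Z)/t².
Var(Z) = σ² = 26² = 676.
t = 2·26 = 52.
Bound = 676 / 2704 = 0.2500.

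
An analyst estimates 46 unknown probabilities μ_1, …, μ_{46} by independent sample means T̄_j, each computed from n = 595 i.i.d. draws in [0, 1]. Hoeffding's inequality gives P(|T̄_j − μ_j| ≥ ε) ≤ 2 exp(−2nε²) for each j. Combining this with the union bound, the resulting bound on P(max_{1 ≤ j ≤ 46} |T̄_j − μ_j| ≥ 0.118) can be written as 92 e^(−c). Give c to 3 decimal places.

16.570

Union bound over the 46 events: P(max_{1 ≤ j ≤ 46} |T̄_j − μ_j| ≥ 0.118) ≤ 46·2·exp(−2nε²) = 92 exp(−2·595·0.118²).
So c = 2·595·0.118² = 16.5696.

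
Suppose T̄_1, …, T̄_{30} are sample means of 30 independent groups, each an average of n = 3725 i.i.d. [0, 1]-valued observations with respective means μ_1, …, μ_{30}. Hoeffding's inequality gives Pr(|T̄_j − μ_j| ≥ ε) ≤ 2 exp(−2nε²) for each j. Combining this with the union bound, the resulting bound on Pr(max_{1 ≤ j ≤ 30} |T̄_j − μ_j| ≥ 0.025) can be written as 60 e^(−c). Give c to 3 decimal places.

Union bound over the 30 events: Pr(max_{1 ≤ j ≤ 30} |T̄_j − μ_j| ≥ 0.025) ≤ 30·2·exp(−2nε²) = 60 exp(−2·3725·0.025²).
So c = 2·3725·0.025² = 4.6562.

4.656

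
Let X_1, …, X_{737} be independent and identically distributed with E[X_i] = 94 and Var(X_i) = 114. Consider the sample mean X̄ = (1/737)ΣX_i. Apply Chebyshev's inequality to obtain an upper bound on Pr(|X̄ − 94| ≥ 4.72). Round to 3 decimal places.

Var(X̄) = Var(X_i)/n = 114/737 = 0.15468.
Chebyshev: Pr(|X̄ − 94| ≥ 4.72) ≤ Var(X̄)/(4.72)² = 114/(737·4.72²) = 0.0069.

0.007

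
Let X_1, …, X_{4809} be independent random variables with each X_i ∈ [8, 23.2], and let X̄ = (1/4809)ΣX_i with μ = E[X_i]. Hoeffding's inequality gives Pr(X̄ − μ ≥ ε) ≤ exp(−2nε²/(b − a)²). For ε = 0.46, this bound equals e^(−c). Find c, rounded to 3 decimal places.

8.809

c = 2nε²/(b − a)² = 2·4809·0.46² / 15.2² = 8.8087.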